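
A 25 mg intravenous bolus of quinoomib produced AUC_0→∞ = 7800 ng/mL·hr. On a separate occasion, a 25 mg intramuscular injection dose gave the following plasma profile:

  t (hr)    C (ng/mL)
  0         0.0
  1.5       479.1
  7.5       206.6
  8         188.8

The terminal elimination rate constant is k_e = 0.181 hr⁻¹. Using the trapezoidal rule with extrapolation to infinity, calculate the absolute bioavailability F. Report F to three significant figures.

F = 0.456

Trapezoidal AUC_0→8 (intramuscular injection):
  [0→1.5]: (0.0+479.1)/2 × 1.5 = 359.325
  [1.5→7.5]: (479.1+206.6)/2 × 6 = 2057.1
  [7.5→8]: (206.6+188.8)/2 × 0.5 = 98.85
  Sum = 2515.275 ng/mL·hr
Tail: C_last/k_e = 188.8/0.181 = 1043.094
AUC_0→∞ (intramuscular injection) = 2515.275 + 1043.094 = 3558.369 ng/mL·hr
F = (AUC_ev/D_ev)/(AUC_iv/D_iv) = (3558.369/25)/(7800/25) = 142.33476/312 = 0.4562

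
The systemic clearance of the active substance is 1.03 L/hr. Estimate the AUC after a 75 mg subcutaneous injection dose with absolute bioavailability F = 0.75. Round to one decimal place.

AUC = 54.6 mg/L·hr

AUC_0→∞ = F × Dose / CL
        = 0.75 × 75 / 1.03 = 54.6117 mg/L·hr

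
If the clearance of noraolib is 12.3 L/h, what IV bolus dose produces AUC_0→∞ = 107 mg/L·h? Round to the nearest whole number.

Dose_iv = CL × AUC_0→∞
     = 12.3 × 107 = 1316.1 mg

Dose = 1316 mg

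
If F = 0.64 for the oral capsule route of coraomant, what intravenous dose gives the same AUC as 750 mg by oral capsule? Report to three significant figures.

D_iv = 480 mg

Systemic exposure from an extravascular dose = F × D_ev, so the equivalent IV dose is F × D_ev.
D_iv = F × D_ev = 0.64 × 750 = 480 mg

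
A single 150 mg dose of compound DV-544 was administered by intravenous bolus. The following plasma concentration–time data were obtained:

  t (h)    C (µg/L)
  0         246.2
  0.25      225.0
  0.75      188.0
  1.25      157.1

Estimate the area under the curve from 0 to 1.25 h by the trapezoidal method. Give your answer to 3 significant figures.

AUC = 248 µg/L·h

Trapezoidal AUC_0→1.25:
  [0→0.25]: (246.2+225.0)/2 × 0.25 = 58.9
  [0.25→0.75]: (225.0+188.0)/2 × 0.5 = 103.25
  [0.75→1.25]: (188.0+157.1)/2 × 0.5 = 86.275
  Sum = 248.425 µg/L·h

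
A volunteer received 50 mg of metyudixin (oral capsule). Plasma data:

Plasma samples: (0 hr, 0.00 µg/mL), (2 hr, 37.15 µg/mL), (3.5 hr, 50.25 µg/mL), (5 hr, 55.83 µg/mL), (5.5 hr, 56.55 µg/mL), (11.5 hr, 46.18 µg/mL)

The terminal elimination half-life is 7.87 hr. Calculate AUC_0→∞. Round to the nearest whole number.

AUC = 1043 µg/mL·hr

Trapezoidal AUC_0→11.5:
  [0→2]: (0.00+37.15)/2 × 2 = 37.15
  [2→3.5]: (37.15+50.25)/2 × 1.5 = 65.55
  [3.5→5]: (50.25+55.83)/2 × 1.5 = 79.56
  [5→5.5]: (55.83+56.55)/2 × 0.5 = 28.095
  [5.5→11.5]: (56.55+46.18)/2 × 6 = 308.19
  Sum = 518.545 µg/mL·hr
k_e = ln2 / t½ = 0.693147 / 7.87 = 0.0881 hr^-1
Extrapolated tail: C_last / k_e = 46.18 / 0.0881 = 524.177
AUC_0→∞ = 518.545 + 524.177 = 1042.722 µg/mL·hr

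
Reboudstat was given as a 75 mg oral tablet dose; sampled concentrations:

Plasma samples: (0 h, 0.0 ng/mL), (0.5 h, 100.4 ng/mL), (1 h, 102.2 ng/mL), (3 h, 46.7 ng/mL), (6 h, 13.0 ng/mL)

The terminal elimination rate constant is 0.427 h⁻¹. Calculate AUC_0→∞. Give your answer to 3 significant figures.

AUC = 345 ng/mL·h

Trapezoidal AUC_0→6:
  [0→0.5]: (0.0+100.4)/2 × 0.5 = 25.1
  [0.5→1]: (100.4+102.2)/2 × 0.5 = 50.65
  [1→3]: (102.2+46.7)/2 × 2 = 148.9
  [3→6]: (46.7+13.0)/2 × 3 = 89.55
  Sum = 314.2 ng/mL·h
Extrapolated tail: C_last / k_e = 13.0 / 0.427 = 30.445
AUC_0→∞ = 314.2 + 30.445 = 344.645 ng/mL·h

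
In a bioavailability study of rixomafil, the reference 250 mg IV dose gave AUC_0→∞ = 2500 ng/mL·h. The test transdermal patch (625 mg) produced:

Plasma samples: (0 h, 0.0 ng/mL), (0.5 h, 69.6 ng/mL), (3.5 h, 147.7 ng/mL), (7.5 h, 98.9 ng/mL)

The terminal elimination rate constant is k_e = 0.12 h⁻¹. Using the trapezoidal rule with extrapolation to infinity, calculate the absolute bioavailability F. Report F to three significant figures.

Trapezoidal AUC_0→7.5 (transdermal patch):
  [0→0.5]: (0.0+69.6)/2 × 0.5 = 17.4
  [0.5→3.5]: (69.6+147.7)/2 × 3 = 325.95
  [3.5→7.5]: (147.7+98.9)/2 × 4 = 493.2
  Sum = 836.55 ng/mL·h
Tail: C_last/k_e = 98.9/0.12 = 824.167
AUC_0→∞ (transdermal patch) = 836.55 + 824.167 = 1660.717 ng/mL·h
F = (AUC_ev/D_ev)/(AUC_iv/D_iv) = (1660.717/625)/(2500/250) = 2.6571472/10 = 0.2657

F = 0.266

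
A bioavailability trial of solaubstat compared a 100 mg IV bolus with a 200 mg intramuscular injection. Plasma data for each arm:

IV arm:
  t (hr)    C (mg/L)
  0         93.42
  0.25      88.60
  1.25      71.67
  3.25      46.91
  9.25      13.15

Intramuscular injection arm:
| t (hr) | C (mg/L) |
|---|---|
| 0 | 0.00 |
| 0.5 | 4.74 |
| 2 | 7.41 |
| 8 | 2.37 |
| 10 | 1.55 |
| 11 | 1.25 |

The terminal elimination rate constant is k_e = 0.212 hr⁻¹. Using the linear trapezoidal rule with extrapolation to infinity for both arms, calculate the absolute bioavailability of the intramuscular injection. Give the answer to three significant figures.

Trapezoidal AUC_0→9.25 (IV):
  [0→0.25]: (93.42+88.60)/2 × 0.25 = 22.7525
  [0.25→1.25]: (88.60+71.67)/2 × 1 = 80.135
  [1.25→3.25]: (71.67+46.91)/2 × 2 = 118.58
  [3.25→9.25]: (46.91+13.15)/2 × 6 = 180.18
  Sum = 401.6475 mg/L·hr
IV tail: 13.15/0.212 = 62.028; AUC_iv,0→∞ = 401.6475 + 62.028 = 463.6755 mg/L·hr
Trapezoidal AUC_0→11 (intramuscular injection):
  [0→0.5]: (0.00+4.74)/2 × 0.5 = 1.185
  [0.5→2]: (4.74+7.41)/2 × 1.5 = 9.1125
  [2→8]: (7.41+2.37)/2 × 6 = 29.34
  [8→10]: (2.37+1.55)/2 × 2 = 3.92
  [10→11]: (1.55+1.25)/2 × 1 = 1.4
  Sum = 44.9575 mg/L·hr
intramuscular injection tail: 1.25/0.212 = 5.896; AUC_ev,0→∞ = 44.9575 + 5.896 = 50.8535 mg/L·hr
F = (AUC_ev/D_ev)/(AUC_iv/D_iv) = (50.8535/200)/(463.6755/100) = 0.2542675/4.636755 = 0.0548

F = 0.0548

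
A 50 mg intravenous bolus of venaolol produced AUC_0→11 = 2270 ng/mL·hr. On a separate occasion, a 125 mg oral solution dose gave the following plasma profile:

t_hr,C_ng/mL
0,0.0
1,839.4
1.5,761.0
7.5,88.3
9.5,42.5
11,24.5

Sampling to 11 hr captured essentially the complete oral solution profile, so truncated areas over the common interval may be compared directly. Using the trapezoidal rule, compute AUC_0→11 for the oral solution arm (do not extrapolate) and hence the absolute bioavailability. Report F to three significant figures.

F = 0.625

Trapezoidal AUC_0→11 (oral solution):
  [0→1]: (0.0+839.4)/2 × 1 = 419.7
  [1→1.5]: (839.4+761.0)/2 × 0.5 = 400.1
  [1.5→7.5]: (761.0+88.3)/2 × 6 = 2547.9
  [7.5→9.5]: (88.3+42.5)/2 × 2 = 130.8
  [9.5→11]: (42.5+24.5)/2 × 1.5 = 50.25
  Sum = 3548.75 ng/mL·hr
F = (AUC_ev/D_ev)/(AUC_iv/D_iv) = (3548.75/125)/(2270/50) = 28.39/45.4 = 0.6253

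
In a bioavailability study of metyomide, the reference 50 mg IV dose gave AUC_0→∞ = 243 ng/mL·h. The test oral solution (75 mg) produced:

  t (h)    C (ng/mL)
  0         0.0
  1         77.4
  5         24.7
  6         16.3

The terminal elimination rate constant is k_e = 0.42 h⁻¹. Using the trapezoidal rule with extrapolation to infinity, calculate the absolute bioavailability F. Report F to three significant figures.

F = 0.829

Trapezoidal AUC_0→6 (oral solution):
  [0→1]: (0.0+77.4)/2 × 1 = 38.7
  [1→5]: (77.4+24.7)/2 × 4 = 204.2
  [5→6]: (24.7+16.3)/2 × 1 = 20.5
  Sum = 263.4 ng/mL·h
Tail: C_last/k_e = 16.3/0.42 = 38.810
AUC_0→∞ (oral solution) = 263.4 + 38.810 = 302.21 ng/mL·h
F = (AUC_ev/D_ev)/(AUC_iv/D_iv) = (302.21/75)/(243/50) = 4.02947/4.86 = 0.8291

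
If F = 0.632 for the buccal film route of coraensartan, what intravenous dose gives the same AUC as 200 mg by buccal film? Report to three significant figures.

Systemic exposure from an extravascular dose = F × D_ev, so the equivalent IV dose is F × D_ev.
D_iv = F × D_ev = 0.632 × 200 = 126.4 mg

D_iv = 126 mg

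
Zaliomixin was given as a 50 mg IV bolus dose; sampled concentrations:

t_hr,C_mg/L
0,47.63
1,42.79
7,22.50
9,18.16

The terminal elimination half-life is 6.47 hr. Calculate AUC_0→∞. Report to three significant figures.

AUC = 451 mg/L·hr

Trapezoidal AUC_0→9:
  [0→1]: (47.63+42.79)/2 × 1 = 45.21
  [1→7]: (42.79+22.50)/2 × 6 = 195.87
  [7→9]: (22.50+18.16)/2 × 2 = 40.66
  Sum = 281.74 mg/L·hr
k_e = ln2 / t½ = 0.693147 / 6.47 = 0.1071 hr^-1
Extrapolated tail: C_last / k_e = 18.16 / 0.1071 = 169.561
AUC_0→∞ = 281.74 + 169.561 = 451.301 mg/L·hr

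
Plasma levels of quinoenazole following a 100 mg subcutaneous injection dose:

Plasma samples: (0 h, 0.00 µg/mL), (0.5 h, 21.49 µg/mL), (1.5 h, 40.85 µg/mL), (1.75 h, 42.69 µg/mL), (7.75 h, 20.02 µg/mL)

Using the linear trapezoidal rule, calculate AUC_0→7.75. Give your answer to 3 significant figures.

AUC = 235 µg/mL·h

Trapezoidal AUC_0→7.75:
  [0→0.5]: (0.00+21.49)/2 × 0.5 = 5.3725
  [0.5→1.5]: (21.49+40.85)/2 × 1 = 31.17
  [1.5→1.75]: (40.85+42.69)/2 × 0.25 = 10.4425
  [1.75→7.75]: (42.69+20.02)/2 × 6 = 188.13
  Sum = 235.115 µg/mL·h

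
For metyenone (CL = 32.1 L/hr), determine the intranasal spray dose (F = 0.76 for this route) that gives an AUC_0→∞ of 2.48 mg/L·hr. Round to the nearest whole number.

Dose = 105 mg

Dose = CL × AUC_0→∞ / F
     = 32.1 × 2.48 / 0.76 = 104.747 mg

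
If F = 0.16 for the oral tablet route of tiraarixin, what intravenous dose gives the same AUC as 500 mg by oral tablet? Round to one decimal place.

Systemic exposure from an extravascular dose = F × D_ev, so the equivalent IV dose is F × D_ev.
D_iv = F × D_ev = 0.16 × 500 = 80 mg

D_iv = 80.0 mg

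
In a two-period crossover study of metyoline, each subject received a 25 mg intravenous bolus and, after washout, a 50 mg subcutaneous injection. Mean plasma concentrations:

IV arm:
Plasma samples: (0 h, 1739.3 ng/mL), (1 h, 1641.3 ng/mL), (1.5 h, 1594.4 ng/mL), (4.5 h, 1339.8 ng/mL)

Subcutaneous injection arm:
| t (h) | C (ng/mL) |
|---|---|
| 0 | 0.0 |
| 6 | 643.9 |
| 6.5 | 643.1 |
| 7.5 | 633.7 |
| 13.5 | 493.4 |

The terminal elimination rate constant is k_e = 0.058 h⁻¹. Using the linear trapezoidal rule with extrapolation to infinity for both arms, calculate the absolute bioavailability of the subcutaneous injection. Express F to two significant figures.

Trapezoidal AUC_0→4.5 (IV):
  [0→1]: (1739.3+1641.3)/2 × 1 = 1690.3
  [1→1.5]: (1641.3+1594.4)/2 × 0.5 = 808.925
  [1.5→4.5]: (1594.4+1339.8)/2 × 3 = 4401.3
  Sum = 6900.525 ng/mL·h
IV tail: 1339.8/0.058 = 23100.000; AUC_iv,0→∞ = 6900.525 + 23100.000 = 30000.525 ng/mL·h
Trapezoidal AUC_0→13.5 (subcutaneous injection):
  [0→6]: (0.0+643.9)/2 × 6 = 1931.7
  [6→6.5]: (643.9+643.1)/2 × 0.5 = 321.75
  [6.5→7.5]: (643.1+633.7)/2 × 1 = 638.4
  [7.5→13.5]: (633.7+493.4)/2 × 6 = 3381.3
  Sum = 6273.15 ng/mL·h
subcutaneous injection tail: 493.4/0.058 = 8506.897; AUC_ev,0→∞ = 6273.15 + 8506.897 = 14780.047 ng/mL·h
F = (AUC_ev/D_ev)/(AUC_iv/D_iv) = (14780.047/50)/(30000.525/25) = 295.60094/1200.021 = 0.2463

F = 0.25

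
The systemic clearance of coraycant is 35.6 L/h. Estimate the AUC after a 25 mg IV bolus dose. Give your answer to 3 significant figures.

AUC = 0.702 mg/L·h

AUC_0→∞ = Dose_iv / CL
        = 25 / 35.6 = 0.702247 mg/L·h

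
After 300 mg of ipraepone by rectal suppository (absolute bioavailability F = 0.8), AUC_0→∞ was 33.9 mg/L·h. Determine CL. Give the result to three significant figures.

CL = F × Dose / AUC_0→∞
   = 0.8 × 300 / 33.9 = 7.07965 L/h

CL = 7.08 L/h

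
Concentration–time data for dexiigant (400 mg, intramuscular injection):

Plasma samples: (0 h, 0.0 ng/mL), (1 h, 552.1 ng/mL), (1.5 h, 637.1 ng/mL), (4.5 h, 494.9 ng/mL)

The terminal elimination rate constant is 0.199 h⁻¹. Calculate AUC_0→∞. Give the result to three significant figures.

Trapezoidal AUC_0→4.5:
  [0→1]: (0.0+552.1)/2 × 1 = 276.05
  [1→1.5]: (552.1+637.1)/2 × 0.5 = 297.3
  [1.5→4.5]: (637.1+494.9)/2 × 3 = 1698.0
  Sum = 2271.35 ng/mL·h
Extrapolated tail: C_last / k_e = 494.9 / 0.199 = 2486.935
AUC_0→∞ = 2271.35 + 2486.935 = 4758.285 ng/mL·h

AUC = 4760 ng/mL·h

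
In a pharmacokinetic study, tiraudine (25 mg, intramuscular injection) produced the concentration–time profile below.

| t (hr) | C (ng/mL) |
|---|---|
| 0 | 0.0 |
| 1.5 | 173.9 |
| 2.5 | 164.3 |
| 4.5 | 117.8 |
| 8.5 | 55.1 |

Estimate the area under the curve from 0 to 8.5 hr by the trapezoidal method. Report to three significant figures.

Trapezoidal AUC_0→8.5:
  [0→1.5]: (0.0+173.9)/2 × 1.5 = 130.425
  [1.5→2.5]: (173.9+164.3)/2 × 1 = 169.1
  [2.5→4.5]: (164.3+117.8)/2 × 2 = 282.1
  [4.5→8.5]: (117.8+55.1)/2 × 4 = 345.8
  Sum = 927.425 ng/mL·hr

AUC = 927 ng/mL·hr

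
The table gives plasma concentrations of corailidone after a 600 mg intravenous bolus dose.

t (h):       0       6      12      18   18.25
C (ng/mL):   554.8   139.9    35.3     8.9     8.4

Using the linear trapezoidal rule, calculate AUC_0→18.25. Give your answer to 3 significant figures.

AUC = 2740 ng/mL·h

Trapezoidal AUC_0→18.25:
  [0→6]: (554.8+139.9)/2 × 6 = 2084.1
  [6→12]: (139.9+35.3)/2 × 6 = 525.6
  [12→18]: (35.3+8.9)/2 × 6 = 132.6
  [18→18.25]: (8.9+8.4)/2 × 0.25 = 2.1625
  Sum = 2744.4625 ng/mL·h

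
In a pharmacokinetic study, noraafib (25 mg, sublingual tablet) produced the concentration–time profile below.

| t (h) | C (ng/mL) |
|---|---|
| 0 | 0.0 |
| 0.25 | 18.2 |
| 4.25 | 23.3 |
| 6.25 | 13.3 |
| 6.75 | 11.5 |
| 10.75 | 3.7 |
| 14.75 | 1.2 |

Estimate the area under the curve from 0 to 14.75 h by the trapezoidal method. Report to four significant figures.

Trapezoidal AUC_0→14.75:
  [0→0.25]: (0.0+18.2)/2 × 0.25 = 2.275
  [0.25→4.25]: (18.2+23.3)/2 × 4 = 83.0
  [4.25→6.25]: (23.3+13.3)/2 × 2 = 36.6
  [6.25→6.75]: (13.3+11.5)/2 × 0.5 = 6.2
  [6.75→10.75]: (11.5+3.7)/2 × 4 = 30.4
  [10.75→14.75]: (3.7+1.2)/2 × 4 = 9.8
  Sum = 168.275 ng/mL·h

AUC = 168.3 ng/mL·h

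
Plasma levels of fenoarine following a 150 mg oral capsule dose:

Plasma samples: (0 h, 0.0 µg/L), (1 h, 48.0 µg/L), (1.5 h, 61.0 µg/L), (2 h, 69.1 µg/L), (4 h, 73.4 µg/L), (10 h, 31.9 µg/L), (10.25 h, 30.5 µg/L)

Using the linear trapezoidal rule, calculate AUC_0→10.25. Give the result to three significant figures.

AUC = 550 µg/L·h

Trapezoidal AUC_0→10.25:
  [0→1]: (0.0+48.0)/2 × 1 = 24.0
  [1→1.5]: (48.0+61.0)/2 × 0.5 = 27.25
  [1.5→2]: (61.0+69.1)/2 × 0.5 = 32.525
  [2→4]: (69.1+73.4)/2 × 2 = 142.5
  [4→10]: (73.4+31.9)/2 × 6 = 315.9
  [10→10.25]: (31.9+30.5)/2 × 0.25 = 7.8
  Sum = 549.975 µg/L·h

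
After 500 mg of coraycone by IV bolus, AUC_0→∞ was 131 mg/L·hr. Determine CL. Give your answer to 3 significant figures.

CL = Dose_iv / AUC_0→∞
   = 500 / 131 = 3.81679 L/hr

CL = 3.82 L/hr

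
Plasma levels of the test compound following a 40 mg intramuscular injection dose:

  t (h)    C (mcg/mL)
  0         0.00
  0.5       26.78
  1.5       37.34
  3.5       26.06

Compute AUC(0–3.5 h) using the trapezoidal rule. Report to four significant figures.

AUC = 102.2 mcg/mL·h

Trapezoidal AUC_0→3.5:
  [0→0.5]: (0.00+26.78)/2 × 0.5 = 6.695
  [0.5→1.5]: (26.78+37.34)/2 × 1 = 32.06
  [1.5→3.5]: (37.34+26.06)/2 × 2 = 63.4
  Sum = 102.155 mcg/mL·h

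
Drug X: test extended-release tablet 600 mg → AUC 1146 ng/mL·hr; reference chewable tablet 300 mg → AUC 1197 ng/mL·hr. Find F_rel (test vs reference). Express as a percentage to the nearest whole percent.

F_rel = (AUC_test/D_test) / (AUC_ref/D_ref)
      = (1146/600) / (1197/300)
      = 1.91 / 3.99 = 0.4787 = 47.87%

F_rel = 48%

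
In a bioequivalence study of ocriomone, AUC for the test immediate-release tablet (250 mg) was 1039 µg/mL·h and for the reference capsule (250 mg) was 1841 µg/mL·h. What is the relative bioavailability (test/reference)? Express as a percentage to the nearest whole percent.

F_rel = 56%

F_rel = (AUC_test/D_test) / (AUC_ref/D_ref)
      = (1039/250) / (1841/250)
      = 4.156 / 7.364 = 0.5644 = 56.44%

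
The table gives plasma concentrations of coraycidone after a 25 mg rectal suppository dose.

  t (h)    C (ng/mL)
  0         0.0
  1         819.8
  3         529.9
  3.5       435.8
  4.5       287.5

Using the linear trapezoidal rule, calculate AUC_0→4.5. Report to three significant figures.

Trapezoidal AUC_0→4.5:
  [0→1]: (0.0+819.8)/2 × 1 = 409.9
  [1→3]: (819.8+529.9)/2 × 2 = 1349.7
  [3→3.5]: (529.9+435.8)/2 × 0.5 = 241.425
  [3.5→4.5]: (435.8+287.5)/2 × 1 = 361.65
  Sum = 2362.675 ng/mL·h

AUC = 2360 ng/mL·h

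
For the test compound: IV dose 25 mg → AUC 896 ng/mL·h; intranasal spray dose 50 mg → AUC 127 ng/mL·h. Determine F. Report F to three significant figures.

F = 0.0709

F = (AUC_ev / D_ev) / (AUC_iv / D_iv)
  = (127/50) / (896/25)
  = 2.54 / 35.84 = 0.0709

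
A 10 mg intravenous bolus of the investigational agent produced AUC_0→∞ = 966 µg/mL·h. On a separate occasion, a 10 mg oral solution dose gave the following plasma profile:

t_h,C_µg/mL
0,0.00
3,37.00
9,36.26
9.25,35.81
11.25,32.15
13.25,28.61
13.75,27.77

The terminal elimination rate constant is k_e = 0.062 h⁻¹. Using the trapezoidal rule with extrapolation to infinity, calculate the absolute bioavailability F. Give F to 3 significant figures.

Trapezoidal AUC_0→13.75 (oral solution):
  [0→3]: (0.00+37.00)/2 × 3 = 55.5
  [3→9]: (37.00+36.26)/2 × 6 = 219.78
  [9→9.25]: (36.26+35.81)/2 × 0.25 = 9.00875
  [9.25→11.25]: (35.81+32.15)/2 × 2 = 67.96
  [11.25→13.25]: (32.15+28.61)/2 × 2 = 60.76
  [13.25→13.75]: (28.61+27.77)/2 × 0.5 = 14.095
  Sum = 427.10375 µg/mL·h
Tail: C_last/k_e = 27.77/0.062 = 447.903
AUC_0→∞ (oral solution) = 427.10375 + 447.903 = 875.00675 µg/mL·h
F = (AUC_ev/D_ev)/(AUC_iv/D_iv) = (875.00675/10)/(966/10) = 87.500675/96.6 = 0.9058

F = 0.906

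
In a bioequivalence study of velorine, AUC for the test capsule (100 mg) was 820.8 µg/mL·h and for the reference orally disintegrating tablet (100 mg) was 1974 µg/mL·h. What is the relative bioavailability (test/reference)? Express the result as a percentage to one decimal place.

F_rel = 41.6%

F_rel = (AUC_test/D_test) / (AUC_ref/D_ref)
      = (820.8/100) / (1974/100)
      = 8.208 / 19.74 = 0.4158 = 41.58%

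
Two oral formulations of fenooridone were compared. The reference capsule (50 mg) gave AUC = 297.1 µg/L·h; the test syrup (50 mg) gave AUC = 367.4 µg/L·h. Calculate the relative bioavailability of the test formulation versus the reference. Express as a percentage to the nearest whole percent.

F_rel = (AUC_test/D_test) / (AUC_ref/D_ref)
      = (367.4/50) / (297.1/50)
      = 7.348 / 5.942 = 1.2366 = 123.66%

F_rel = 124%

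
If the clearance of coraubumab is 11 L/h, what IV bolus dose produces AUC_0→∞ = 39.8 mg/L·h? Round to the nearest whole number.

Dose = 438 mg

Dose_iv = CL × AUC_0→∞
     = 11 × 39.8 = 437.8 mg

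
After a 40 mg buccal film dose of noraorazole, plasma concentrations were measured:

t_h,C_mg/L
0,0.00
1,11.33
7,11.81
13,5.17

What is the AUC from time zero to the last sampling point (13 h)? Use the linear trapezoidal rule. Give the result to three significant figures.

Trapezoidal AUC_0→13:
  [0→1]: (0.00+11.33)/2 × 1 = 5.665
  [1→7]: (11.33+11.81)/2 × 6 = 69.42
  [7→13]: (11.81+5.17)/2 × 6 = 50.94
  Sum = 126.025 mg/L·h

AUC = 126 mg/L·h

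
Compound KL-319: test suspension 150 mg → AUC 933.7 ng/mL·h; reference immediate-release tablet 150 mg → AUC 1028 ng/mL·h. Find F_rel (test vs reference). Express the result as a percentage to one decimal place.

F_rel = (AUC_test/D_test) / (AUC_ref/D_ref)
      = (933.7/150) / (1028/150)
      = 6.22467 / 6.85333 = 0.9083 = 90.83%

F_rel = 90.8%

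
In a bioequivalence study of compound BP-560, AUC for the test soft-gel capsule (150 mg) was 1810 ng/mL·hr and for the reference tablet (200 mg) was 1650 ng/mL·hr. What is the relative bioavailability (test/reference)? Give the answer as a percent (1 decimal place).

F_rel = (AUC_test/D_test) / (AUC_ref/D_ref)
      = (1810/150) / (1650/200)
      = 12.0667 / 8.25 = 1.4626 = 146.26%

F_rel = 146.3%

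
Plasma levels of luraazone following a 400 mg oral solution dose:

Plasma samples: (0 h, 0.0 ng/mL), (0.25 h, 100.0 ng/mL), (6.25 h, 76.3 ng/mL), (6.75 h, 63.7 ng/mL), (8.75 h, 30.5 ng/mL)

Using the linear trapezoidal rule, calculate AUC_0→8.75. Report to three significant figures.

AUC = 671 ng/mL·h

Trapezoidal AUC_0→8.75:
  [0→0.25]: (0.0+100.0)/2 × 0.25 = 12.5
  [0.25→6.25]: (100.0+76.3)/2 × 6 = 528.9
  [6.25→6.75]: (76.3+63.7)/2 × 0.5 = 35.0
  [6.75→8.75]: (63.7+30.5)/2 × 2 = 94.2
  Sum = 670.6 ng/mL·h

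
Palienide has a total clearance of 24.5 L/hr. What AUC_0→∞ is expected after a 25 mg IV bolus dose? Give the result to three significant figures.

AUC_0→∞ = Dose_iv / CL
        = 25 / 24.5 = 1.02041 mg/L·hr

AUC = 1.02 mg/L·hr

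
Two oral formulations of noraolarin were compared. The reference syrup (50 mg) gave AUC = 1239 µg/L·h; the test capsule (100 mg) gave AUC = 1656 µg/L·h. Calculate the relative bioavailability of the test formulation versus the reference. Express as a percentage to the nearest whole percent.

F_rel = (AUC_test/D_test) / (AUC_ref/D_ref)
      = (1656/100) / (1239/50)
      = 16.56 / 24.78 = 0.6683 = 66.83%

F_rel = 67%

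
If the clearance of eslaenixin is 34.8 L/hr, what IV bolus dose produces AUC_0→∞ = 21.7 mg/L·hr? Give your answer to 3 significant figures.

Dose_iv = CL × AUC_0→∞
     = 34.8 × 21.7 = 755.16 mg

Dose = 755 mg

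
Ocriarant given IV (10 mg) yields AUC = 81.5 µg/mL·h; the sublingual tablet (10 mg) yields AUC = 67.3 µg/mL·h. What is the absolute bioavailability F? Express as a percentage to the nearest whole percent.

F = 83%

F = (AUC_ev / D_ev) / (AUC_iv / D_iv)
  = (67.3/10) / (81.5/10)
  = 6.73 / 8.15 = 0.8258
  = 82.58%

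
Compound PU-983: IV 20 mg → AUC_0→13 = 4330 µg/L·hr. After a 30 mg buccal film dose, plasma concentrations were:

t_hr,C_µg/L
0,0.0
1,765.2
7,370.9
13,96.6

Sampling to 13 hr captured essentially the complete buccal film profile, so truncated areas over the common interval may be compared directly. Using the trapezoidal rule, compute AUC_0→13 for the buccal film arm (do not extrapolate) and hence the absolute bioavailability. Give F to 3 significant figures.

F = 0.800

Trapezoidal AUC_0→13 (buccal film):
  [0→1]: (0.0+765.2)/2 × 1 = 382.6
  [1→7]: (765.2+370.9)/2 × 6 = 3408.3
  [7→13]: (370.9+96.6)/2 × 6 = 1402.5
  Sum = 5193.4 µg/L·hr
F = (AUC_ev/D_ev)/(AUC_iv/D_iv) = (5193.4/30)/(4330/20) = 173.113/216.5 = 0.7996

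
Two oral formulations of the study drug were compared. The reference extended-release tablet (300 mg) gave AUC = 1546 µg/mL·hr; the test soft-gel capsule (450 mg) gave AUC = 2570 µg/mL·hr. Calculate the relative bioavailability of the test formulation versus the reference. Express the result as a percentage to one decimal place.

F_rel = (AUC_test/D_test) / (AUC_ref/D_ref)
      = (2570/450) / (1546/300)
      = 5.71111 / 5.15333 = 1.1082 = 110.82%

F_rel = 110.8%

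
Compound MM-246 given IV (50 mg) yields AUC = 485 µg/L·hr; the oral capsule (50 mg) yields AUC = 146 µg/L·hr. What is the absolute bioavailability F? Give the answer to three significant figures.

F = (AUC_ev / D_ev) / (AUC_iv / D_iv)
  = (146/50) / (485/50)
  = 2.92 / 9.7 = 0.3010

F = 0.301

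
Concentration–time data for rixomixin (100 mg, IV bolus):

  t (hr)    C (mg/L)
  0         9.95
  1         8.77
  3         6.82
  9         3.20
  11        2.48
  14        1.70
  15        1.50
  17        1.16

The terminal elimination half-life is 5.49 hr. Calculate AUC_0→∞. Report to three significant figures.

AUC = 80.4 mg/L·hr

Trapezoidal AUC_0→17:
  [0→1]: (9.95+8.77)/2 × 1 = 9.36
  [1→3]: (8.77+6.82)/2 × 2 = 15.59
  [3→9]: (6.82+3.20)/2 × 6 = 30.06
  [9→11]: (3.20+2.48)/2 × 2 = 5.68
  [11→14]: (2.48+1.70)/2 × 3 = 6.27
  [14→15]: (1.70+1.50)/2 × 1 = 1.6
  [15→17]: (1.50+1.16)/2 × 2 = 2.66
  Sum = 71.22 mg/L·hr
k_e = ln2 / t½ = 0.693147 / 5.49 = 0.1263 hr^-1
Extrapolated tail: C_last / k_e = 1.16 / 0.1263 = 9.184
AUC_0→∞ = 71.22 + 9.184 = 80.404 mg/L·hr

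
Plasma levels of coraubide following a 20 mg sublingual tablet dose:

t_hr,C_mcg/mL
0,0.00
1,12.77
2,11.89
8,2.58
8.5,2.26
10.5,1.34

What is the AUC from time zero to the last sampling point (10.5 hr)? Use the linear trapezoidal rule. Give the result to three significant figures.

AUC = 66.9 mcg/mL·hr

Trapezoidal AUC_0→10.5:
  [0→1]: (0.00+12.77)/2 × 1 = 6.385
  [1→2]: (12.77+11.89)/2 × 1 = 12.33
  [2→8]: (11.89+2.58)/2 × 6 = 43.41
  [8→8.5]: (2.58+2.26)/2 × 0.5 = 1.21
  [8.5→10.5]: (2.26+1.34)/2 × 2 = 3.6
  Sum = 66.935 mcg/mL·hr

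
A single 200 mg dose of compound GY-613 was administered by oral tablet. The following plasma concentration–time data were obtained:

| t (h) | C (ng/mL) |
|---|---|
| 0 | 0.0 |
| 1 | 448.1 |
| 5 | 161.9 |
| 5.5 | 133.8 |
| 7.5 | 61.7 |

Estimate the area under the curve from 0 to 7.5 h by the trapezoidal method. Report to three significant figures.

Trapezoidal AUC_0→7.5:
  [0→1]: (0.0+448.1)/2 × 1 = 224.05
  [1→5]: (448.1+161.9)/2 × 4 = 1220.0
  [5→5.5]: (161.9+133.8)/2 × 0.5 = 73.925
  [5.5→7.5]: (133.8+61.7)/2 × 2 = 195.5
  Sum = 1713.475 ng/mL·h

AUC = 1710 ng/mL·h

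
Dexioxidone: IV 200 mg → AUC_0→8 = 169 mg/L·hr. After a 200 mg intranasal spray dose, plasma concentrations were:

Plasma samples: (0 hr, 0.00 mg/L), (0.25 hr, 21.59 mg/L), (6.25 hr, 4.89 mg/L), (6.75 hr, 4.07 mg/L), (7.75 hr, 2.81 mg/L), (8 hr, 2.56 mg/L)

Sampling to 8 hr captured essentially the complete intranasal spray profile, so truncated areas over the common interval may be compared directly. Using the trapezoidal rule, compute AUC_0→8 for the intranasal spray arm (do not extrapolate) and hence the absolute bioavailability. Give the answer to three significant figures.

F = 0.524

Trapezoidal AUC_0→8 (intranasal spray):
  [0→0.25]: (0.00+21.59)/2 × 0.25 = 2.69875
  [0.25→6.25]: (21.59+4.89)/2 × 6 = 79.44
  [6.25→6.75]: (4.89+4.07)/2 × 0.5 = 2.24
  [6.75→7.75]: (4.07+2.81)/2 × 1 = 3.44
  [7.75→8]: (2.81+2.56)/2 × 0.25 = 0.67125
  Sum = 88.49 mg/L·hr
F = (AUC_ev/D_ev)/(AUC_iv/D_iv) = (88.49/200)/(169/200) = 0.44245/0.845 = 0.5236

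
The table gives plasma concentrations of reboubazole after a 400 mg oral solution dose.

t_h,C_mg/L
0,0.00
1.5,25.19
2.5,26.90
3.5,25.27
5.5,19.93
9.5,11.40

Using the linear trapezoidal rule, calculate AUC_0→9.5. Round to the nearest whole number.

Trapezoidal AUC_0→9.5:
  [0→1.5]: (0.00+25.19)/2 × 1.5 = 18.8925
  [1.5→2.5]: (25.19+26.90)/2 × 1 = 26.045
  [2.5→3.5]: (26.90+25.27)/2 × 1 = 26.085
  [3.5→5.5]: (25.27+19.93)/2 × 2 = 45.2
  [5.5→9.5]: (19.93+11.40)/2 × 4 = 62.66
  Sum = 178.8825 mg/L·h

AUC = 179 mg/L·h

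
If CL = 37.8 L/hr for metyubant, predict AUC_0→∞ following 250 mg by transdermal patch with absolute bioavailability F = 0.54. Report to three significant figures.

AUC_0→∞ = F × Dose / CL
        = 0.54 × 250 / 37.8 = 3.57143 mg/L·hr

AUC = 3.57 mg/L·hr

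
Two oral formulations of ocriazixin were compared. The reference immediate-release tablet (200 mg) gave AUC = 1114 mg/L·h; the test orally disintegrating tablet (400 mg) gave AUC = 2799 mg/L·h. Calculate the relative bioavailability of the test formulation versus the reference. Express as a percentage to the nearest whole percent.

F_rel = (AUC_test/D_test) / (AUC_ref/D_ref)
      = (2799/400) / (1114/200)
      = 6.9975 / 5.57 = 1.2563 = 125.63%

F_rel = 126%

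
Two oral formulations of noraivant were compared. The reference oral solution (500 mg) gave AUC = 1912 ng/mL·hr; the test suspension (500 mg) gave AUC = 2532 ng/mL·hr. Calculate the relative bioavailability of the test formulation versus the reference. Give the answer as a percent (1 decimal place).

F_rel = (AUC_test/D_test) / (AUC_ref/D_ref)
      = (2532/500) / (1912/500)
      = 5.064 / 3.824 = 1.3243 = 132.43%

F_rel = 132.4%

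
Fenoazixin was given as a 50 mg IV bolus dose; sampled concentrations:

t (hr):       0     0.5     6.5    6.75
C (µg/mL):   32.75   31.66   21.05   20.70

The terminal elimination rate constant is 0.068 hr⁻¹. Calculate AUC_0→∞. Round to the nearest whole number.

Trapezoidal AUC_0→6.75:
  [0→0.5]: (32.75+31.66)/2 × 0.5 = 16.1025
  [0.5→6.5]: (31.66+21.05)/2 × 6 = 158.13
  [6.5→6.75]: (21.05+20.70)/2 × 0.25 = 5.21875
  Sum = 179.45125 µg/mL·hr
Extrapolated tail: C_last / k_e = 20.70 / 0.068 = 304.412
AUC_0→∞ = 179.45125 + 304.412 = 483.86325 µg/mL·hr

AUC = 484 µg/mL·hr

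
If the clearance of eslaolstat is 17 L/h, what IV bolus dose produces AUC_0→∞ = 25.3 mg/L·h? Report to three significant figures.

Dose_iv = CL × AUC_0→∞
     = 17 × 25.3 = 430.1 mg

Dose = 430 mg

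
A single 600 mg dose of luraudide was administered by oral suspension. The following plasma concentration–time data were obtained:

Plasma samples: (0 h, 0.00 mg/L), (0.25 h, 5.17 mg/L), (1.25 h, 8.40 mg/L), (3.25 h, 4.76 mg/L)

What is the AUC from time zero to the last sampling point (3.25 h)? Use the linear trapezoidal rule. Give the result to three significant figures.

AUC = 20.6 mg/L·h

Trapezoidal AUC_0→3.25:
  [0→0.25]: (0.00+5.17)/2 × 0.25 = 0.64625
  [0.25→1.25]: (5.17+8.40)/2 × 1 = 6.785
  [1.25→3.25]: (8.40+4.76)/2 × 2 = 13.16
  Sum = 20.59125 mg/L·h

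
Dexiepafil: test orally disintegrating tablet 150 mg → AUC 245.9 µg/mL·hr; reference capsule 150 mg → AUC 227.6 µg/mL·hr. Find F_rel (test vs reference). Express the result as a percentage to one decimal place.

F_rel = 108.0%

F_rel = (AUC_test/D_test) / (AUC_ref/D_ref)
      = (245.9/150) / (227.6/150)
      = 1.63933 / 1.51733 = 1.0804 = 108.04%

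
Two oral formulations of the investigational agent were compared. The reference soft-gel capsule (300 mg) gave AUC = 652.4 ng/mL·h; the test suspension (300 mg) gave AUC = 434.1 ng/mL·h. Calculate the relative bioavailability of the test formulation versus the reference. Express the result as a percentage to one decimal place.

F_rel = (AUC_test/D_test) / (AUC_ref/D_ref)
      = (434.1/300) / (652.4/300)
      = 1.447 / 2.17467 = 0.6654 = 66.54%

F_rel = 66.5%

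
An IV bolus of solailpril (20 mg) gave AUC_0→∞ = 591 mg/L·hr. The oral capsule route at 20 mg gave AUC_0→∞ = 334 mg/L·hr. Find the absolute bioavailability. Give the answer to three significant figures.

F = 0.565

F = (AUC_ev / D_ev) / (AUC_iv / D_iv)
  = (334/20) / (591/20)
  = 16.7 / 29.55 = 0.5651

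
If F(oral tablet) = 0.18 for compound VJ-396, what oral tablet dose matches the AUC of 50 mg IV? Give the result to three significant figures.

For equal systemic exposure: F × D_ev = D_iv
D_ev = D_iv / F = 50 / 0.18 = 277.778 mg

D_oral = 278 mg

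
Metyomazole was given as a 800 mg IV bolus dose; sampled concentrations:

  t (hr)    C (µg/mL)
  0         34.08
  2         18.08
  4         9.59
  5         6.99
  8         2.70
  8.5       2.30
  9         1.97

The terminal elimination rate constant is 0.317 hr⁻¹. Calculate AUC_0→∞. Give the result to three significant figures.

AUC = 111 µg/mL·hr

Trapezoidal AUC_0→9:
  [0→2]: (34.08+18.08)/2 × 2 = 52.16
  [2→4]: (18.08+9.59)/2 × 2 = 27.67
  [4→5]: (9.59+6.99)/2 × 1 = 8.29
  [5→8]: (6.99+2.70)/2 × 3 = 14.535
  [8→8.5]: (2.70+2.30)/2 × 0.5 = 1.25
  [8.5→9]: (2.30+1.97)/2 × 0.5 = 1.0675
  Sum = 104.9725 µg/mL·hr
Extrapolated tail: C_last / k_e = 1.97 / 0.317 = 6.215
AUC_0→∞ = 104.9725 + 6.215 = 111.1875 µg/mL·hr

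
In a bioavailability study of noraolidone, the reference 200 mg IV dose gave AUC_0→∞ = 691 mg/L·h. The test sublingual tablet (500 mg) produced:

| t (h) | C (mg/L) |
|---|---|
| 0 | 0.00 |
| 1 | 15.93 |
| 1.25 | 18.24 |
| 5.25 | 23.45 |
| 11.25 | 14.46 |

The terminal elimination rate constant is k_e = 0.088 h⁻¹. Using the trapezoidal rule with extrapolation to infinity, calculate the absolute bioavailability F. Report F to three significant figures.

Trapezoidal AUC_0→11.25 (sublingual tablet):
  [0→1]: (0.00+15.93)/2 × 1 = 7.965
  [1→1.25]: (15.93+18.24)/2 × 0.25 = 4.27125
  [1.25→5.25]: (18.24+23.45)/2 × 4 = 83.38
  [5.25→11.25]: (23.45+14.46)/2 × 6 = 113.73
  Sum = 209.34625 mg/L·h
Tail: C_last/k_e = 14.46/0.088 = 164.318
AUC_0→∞ (sublingual tablet) = 209.34625 + 164.318 = 373.66425 mg/L·h
F = (AUC_ev/D_ev)/(AUC_iv/D_iv) = (373.66425/500)/(691/200) = 0.7473285/3.455 = 0.2163

F = 0.216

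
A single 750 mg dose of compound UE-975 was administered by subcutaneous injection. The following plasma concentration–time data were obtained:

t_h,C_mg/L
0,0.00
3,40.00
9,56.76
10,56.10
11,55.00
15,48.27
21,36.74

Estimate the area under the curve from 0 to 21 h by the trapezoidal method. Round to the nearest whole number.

Trapezoidal AUC_0→21:
  [0→3]: (0.00+40.00)/2 × 3 = 60.0
  [3→9]: (40.00+56.76)/2 × 6 = 290.28
  [9→10]: (56.76+56.10)/2 × 1 = 56.43
  [10→11]: (56.10+55.00)/2 × 1 = 55.55
  [11→15]: (55.00+48.27)/2 × 4 = 206.54
  [15→21]: (48.27+36.74)/2 × 6 = 255.03
  Sum = 923.83 mg/L·h

AUC = 924 mg/L·h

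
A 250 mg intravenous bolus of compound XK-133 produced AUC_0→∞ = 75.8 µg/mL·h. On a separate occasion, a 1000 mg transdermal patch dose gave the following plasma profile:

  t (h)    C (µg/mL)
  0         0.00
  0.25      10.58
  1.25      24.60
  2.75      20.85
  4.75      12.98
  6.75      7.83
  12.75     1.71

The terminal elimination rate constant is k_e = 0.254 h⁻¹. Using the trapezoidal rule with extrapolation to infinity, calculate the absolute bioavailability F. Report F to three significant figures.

Trapezoidal AUC_0→12.75 (transdermal patch):
  [0→0.25]: (0.00+10.58)/2 × 0.25 = 1.3225
  [0.25→1.25]: (10.58+24.60)/2 × 1 = 17.59
  [1.25→2.75]: (24.60+20.85)/2 × 1.5 = 34.0875
  [2.75→4.75]: (20.85+12.98)/2 × 2 = 33.83
  [4.75→6.75]: (12.98+7.83)/2 × 2 = 20.81
  [6.75→12.75]: (7.83+1.71)/2 × 6 = 28.62
  Sum = 136.26 µg/mL·h
Tail: C_last/k_e = 1.71/0.254 = 6.732
AUC_0→∞ (transdermal patch) = 136.26 + 6.732 = 142.992 µg/mL·h
F = (AUC_ev/D_ev)/(AUC_iv/D_iv) = (142.992/1000)/(75.8/250) = 0.142992/0.3032 = 0.4716

F = 0.472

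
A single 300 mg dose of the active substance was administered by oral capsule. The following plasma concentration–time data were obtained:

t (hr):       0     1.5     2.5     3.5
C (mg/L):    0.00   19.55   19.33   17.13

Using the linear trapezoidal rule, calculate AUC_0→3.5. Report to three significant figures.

AUC = 52.3 mg/L·hr

Trapezoidal AUC_0→3.5:
  [0→1.5]: (0.00+19.55)/2 × 1.5 = 14.6625
  [1.5→2.5]: (19.55+19.33)/2 × 1 = 19.44
  [2.5→3.5]: (19.33+17.13)/2 × 1 = 18.23
  Sum = 52.3325 mg/L·hr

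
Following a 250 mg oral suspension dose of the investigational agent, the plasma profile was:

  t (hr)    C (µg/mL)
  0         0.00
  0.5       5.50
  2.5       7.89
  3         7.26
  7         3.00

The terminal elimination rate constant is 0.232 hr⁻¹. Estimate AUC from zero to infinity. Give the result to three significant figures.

Trapezoidal AUC_0→7:
  [0→0.5]: (0.00+5.50)/2 × 0.5 = 1.375
  [0.5→2.5]: (5.50+7.89)/2 × 2 = 13.39
  [2.5→3]: (7.89+7.26)/2 × 0.5 = 3.7875
  [3→7]: (7.26+3.00)/2 × 4 = 20.52
  Sum = 39.0725 µg/mL·hr
Extrapolated tail: C_last / k_e = 3.00 / 0.232 = 12.931
AUC_0→∞ = 39.0725 + 12.931 = 52.0035 µg/mL·hr

AUC = 52.0 µg/mL·hr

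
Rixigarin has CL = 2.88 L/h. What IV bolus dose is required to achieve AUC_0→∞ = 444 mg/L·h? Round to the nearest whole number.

Dose_iv = CL × AUC_0→∞
     = 2.88 × 444 = 1278.72 mg

Dose = 1279 mg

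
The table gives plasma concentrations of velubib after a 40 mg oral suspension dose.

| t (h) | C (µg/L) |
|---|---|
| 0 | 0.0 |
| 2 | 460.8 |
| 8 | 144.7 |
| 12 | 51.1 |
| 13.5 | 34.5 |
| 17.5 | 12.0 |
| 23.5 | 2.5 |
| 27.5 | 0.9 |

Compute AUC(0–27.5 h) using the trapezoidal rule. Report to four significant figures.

Trapezoidal AUC_0→27.5:
  [0→2]: (0.0+460.8)/2 × 2 = 460.8
  [2→8]: (460.8+144.7)/2 × 6 = 1816.5
  [8→12]: (144.7+51.1)/2 × 4 = 391.6
  [12→13.5]: (51.1+34.5)/2 × 1.5 = 64.2
  [13.5→17.5]: (34.5+12.0)/2 × 4 = 93.0
  [17.5→23.5]: (12.0+2.5)/2 × 6 = 43.5
  [23.5→27.5]: (2.5+0.9)/2 × 4 = 6.8
  Sum = 2876.4 µg/L·h

AUC = 2876 µg/L·h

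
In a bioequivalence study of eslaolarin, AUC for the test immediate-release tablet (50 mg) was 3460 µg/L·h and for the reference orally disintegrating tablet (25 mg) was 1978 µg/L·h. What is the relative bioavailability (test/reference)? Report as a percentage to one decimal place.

F_rel = 87.5%

F_rel = (AUC_test/D_test) / (AUC_ref/D_ref)
      = (3460/50) / (1978/25)
      = 69.2 / 79.12 = 0.8746 = 87.46%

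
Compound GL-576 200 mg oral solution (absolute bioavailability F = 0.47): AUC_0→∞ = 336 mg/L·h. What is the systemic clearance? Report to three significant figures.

CL = 0.280 L/h

CL = F × Dose / AUC_0→∞
   = 0.47 × 200 / 336 = 0.279762 L/h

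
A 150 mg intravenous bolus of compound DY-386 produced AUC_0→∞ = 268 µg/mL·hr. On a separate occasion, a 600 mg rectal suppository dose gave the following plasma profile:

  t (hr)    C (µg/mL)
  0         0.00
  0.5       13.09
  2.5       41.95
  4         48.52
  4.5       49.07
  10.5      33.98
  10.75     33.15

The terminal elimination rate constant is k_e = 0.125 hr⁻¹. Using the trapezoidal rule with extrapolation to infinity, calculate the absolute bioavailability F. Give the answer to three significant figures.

F = 0.628

Trapezoidal AUC_0→10.75 (rectal suppository):
  [0→0.5]: (0.00+13.09)/2 × 0.5 = 3.2725
  [0.5→2.5]: (13.09+41.95)/2 × 2 = 55.04
  [2.5→4]: (41.95+48.52)/2 × 1.5 = 67.8525
  [4→4.5]: (48.52+49.07)/2 × 0.5 = 24.3975
  [4.5→10.5]: (49.07+33.98)/2 × 6 = 249.15
  [10.5→10.75]: (33.98+33.15)/2 × 0.25 = 8.39125
  Sum = 408.10375 µg/mL·hr
Tail: C_last/k_e = 33.15/0.125 = 265.200
AUC_0→∞ (rectal suppository) = 408.10375 + 265.200 = 673.30375 µg/mL·hr
F = (AUC_ev/D_ev)/(AUC_iv/D_iv) = (673.30375/600)/(268/150) = 1.12217/1.78667 = 0.6281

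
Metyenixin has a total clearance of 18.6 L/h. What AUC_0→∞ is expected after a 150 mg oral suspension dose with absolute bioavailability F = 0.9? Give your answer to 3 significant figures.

AUC = 7.26 mg/L·h

AUC_0→∞ = F × Dose / CL
        = 0.9 × 150 / 18.6 = 7.25806 mg/L·h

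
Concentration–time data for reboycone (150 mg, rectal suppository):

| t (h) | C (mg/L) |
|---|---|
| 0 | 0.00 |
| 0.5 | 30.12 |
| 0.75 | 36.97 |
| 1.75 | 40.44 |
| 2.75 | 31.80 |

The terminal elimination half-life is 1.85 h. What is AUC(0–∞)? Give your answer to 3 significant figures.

AUC = 176 mg/L·h

Trapezoidal AUC_0→2.75:
  [0→0.5]: (0.00+30.12)/2 × 0.5 = 7.53
  [0.5→0.75]: (30.12+36.97)/2 × 0.25 = 8.38625
  [0.75→1.75]: (36.97+40.44)/2 × 1 = 38.705
  [1.75→2.75]: (40.44+31.80)/2 × 1 = 36.12
  Sum = 90.74125 mg/L·h
k_e = ln2 / t½ = 0.693147 / 1.85 = 0.3747 h^-1
Extrapolated tail: C_last / k_e = 31.80 / 0.3747 = 84.868
AUC_0→∞ = 90.74125 + 84.868 = 175.60925 mg/L·h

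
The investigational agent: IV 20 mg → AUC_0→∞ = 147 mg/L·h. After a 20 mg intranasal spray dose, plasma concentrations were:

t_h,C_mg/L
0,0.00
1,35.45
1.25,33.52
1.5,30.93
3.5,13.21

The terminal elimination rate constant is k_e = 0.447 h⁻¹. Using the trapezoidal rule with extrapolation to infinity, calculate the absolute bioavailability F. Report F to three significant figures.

Trapezoidal AUC_0→3.5 (intranasal spray):
  [0→1]: (0.00+35.45)/2 × 1 = 17.725
  [1→1.25]: (35.45+33.52)/2 × 0.25 = 8.62125
  [1.25→1.5]: (33.52+30.93)/2 × 0.25 = 8.05625
  [1.5→3.5]: (30.93+13.21)/2 × 2 = 44.14
  Sum = 78.5425 mg/L·h
Tail: C_last/k_e = 13.21/0.447 = 29.553
AUC_0→∞ (intranasal spray) = 78.5425 + 29.553 = 108.0955 mg/L·h
F = (AUC_ev/D_ev)/(AUC_iv/D_iv) = (108.0955/20)/(147/20) = 5.404775/7.35 = 0.7353

F = 0.735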